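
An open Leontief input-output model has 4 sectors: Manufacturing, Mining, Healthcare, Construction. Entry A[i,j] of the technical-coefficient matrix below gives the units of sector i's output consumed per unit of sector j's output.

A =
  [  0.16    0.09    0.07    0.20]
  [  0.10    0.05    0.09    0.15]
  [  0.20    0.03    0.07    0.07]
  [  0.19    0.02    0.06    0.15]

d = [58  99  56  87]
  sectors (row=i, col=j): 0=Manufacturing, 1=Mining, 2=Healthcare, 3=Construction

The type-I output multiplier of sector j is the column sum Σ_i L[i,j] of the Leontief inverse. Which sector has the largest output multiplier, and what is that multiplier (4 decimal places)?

Manufacturing (2.1721)

Form M = I − A:
  [  0.84   -0.09   -0.07   -0.20]
  [ -0.10    0.95   -0.09   -0.15]
  [ -0.20   -0.03    0.93   -0.07]
  [ -0.19   -0.02   -0.06    0.85]
Leontief inverse L = M⁻¹:
  [  1.3168    0.1363    0.1346    0.3450]
  [  0.2192    1.0831    0.1377    0.2540]
  [  0.3145    0.0688    1.1171    0.1781]
  [  0.3217    0.0608    0.1122    1.2721]
Total output x = L · d:
  x_0 = 1.3168·58 + 0.1363·99 + 0.1346·56 + 0.3450·87 = 127.4071
  x_1 = 0.2192·58 + 1.0831·99 + 0.1377·56 + 0.2540·87 = 149.7529
  x_2 = 0.3145·58 + 0.0688·99 + 1.1171·56 + 0.1781·87 = 103.1058
  x_3 = 0.3217·58 + 0.0608·99 + 0.1122·56 + 1.2721·87 = 141.6338
Output multipliers (column sums of L):
  Manufacturing: 2.1721
  Mining: 1.3490
  Healthcare: 1.5015
  Construction: 2.0493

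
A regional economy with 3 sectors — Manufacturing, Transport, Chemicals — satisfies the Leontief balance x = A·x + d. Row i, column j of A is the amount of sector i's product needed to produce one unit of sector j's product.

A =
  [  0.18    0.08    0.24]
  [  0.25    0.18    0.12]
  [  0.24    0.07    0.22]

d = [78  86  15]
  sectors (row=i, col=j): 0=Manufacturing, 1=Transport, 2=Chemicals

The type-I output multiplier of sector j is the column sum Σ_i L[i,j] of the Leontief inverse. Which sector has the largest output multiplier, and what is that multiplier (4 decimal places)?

Form M = I − A:
  [  0.82   -0.08   -0.24]
  [ -0.25    0.82   -0.12]
  [ -0.24   -0.07    0.78]
Leontief inverse L = M⁻¹:
  [  1.4081    0.1767    0.4605]
  [  0.4993    1.2984    0.3534]
  [  0.4781    0.1709    1.4554]
Total output x = L · d:
  x_0 = 1.4081·78 + 0.1767·86 + 0.4605·15 = 131.9377
  x_1 = 0.4993·78 + 1.2984·86 + 0.3534·15 = 155.9057
  x_2 = 0.4781·78 + 0.1709·86 + 1.4554·15 = 73.8185
Output multipliers (column sums of L):
  Manufacturing: 2.3855
  Transport: 1.6460
  Chemicals: 2.2693

Manufacturing (2.3855)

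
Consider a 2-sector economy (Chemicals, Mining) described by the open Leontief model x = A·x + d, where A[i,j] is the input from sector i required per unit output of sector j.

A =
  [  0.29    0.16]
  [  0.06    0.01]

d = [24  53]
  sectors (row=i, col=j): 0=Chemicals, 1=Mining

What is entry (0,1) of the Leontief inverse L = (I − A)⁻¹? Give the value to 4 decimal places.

Form M = I − A:
  [  0.71   -0.16]
  [ -0.06    0.99]
Leontief inverse L = M⁻¹:
  [  1.4280    0.2308]
  [  0.0865    1.0241]
Total output x = L · d:
  x_0 = 1.4280·24 + 0.2308·53 = 46.5022
  x_1 = 0.0865·24 + 1.0241·53 = 56.3537

L[0,1] = 0.2308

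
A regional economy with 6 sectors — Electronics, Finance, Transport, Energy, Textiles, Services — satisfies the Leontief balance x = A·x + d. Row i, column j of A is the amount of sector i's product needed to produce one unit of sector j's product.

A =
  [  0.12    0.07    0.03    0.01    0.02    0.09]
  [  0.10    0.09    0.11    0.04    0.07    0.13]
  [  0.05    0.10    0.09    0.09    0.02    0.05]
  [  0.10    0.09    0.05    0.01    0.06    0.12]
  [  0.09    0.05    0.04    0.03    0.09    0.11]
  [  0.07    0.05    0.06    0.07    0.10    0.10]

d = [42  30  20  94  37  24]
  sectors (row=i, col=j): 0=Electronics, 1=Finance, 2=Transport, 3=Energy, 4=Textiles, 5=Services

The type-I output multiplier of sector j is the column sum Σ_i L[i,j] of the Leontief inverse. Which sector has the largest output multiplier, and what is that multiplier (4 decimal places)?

Services (2.0453)

Form M = I − A:
  [  0.88   -0.07   -0.03   -0.01   -0.02   -0.09]
  [ -0.10    0.91   -0.11   -0.04   -0.07   -0.13]
  [ -0.05   -0.10    0.91   -0.09   -0.02   -0.05]
  [ -0.10   -0.09   -0.05    0.99   -0.06   -0.12]
  [ -0.09   -0.05   -0.04   -0.03    0.91   -0.11]
  [ -0.07   -0.05   -0.06   -0.07   -0.10    0.90]
Leontief inverse L = M⁻¹:
  [  1.1742    0.1122    0.0664    0.0346    0.0545    0.1486]
  [  0.1815    1.1591    0.1709    0.0837    0.1268    0.2217]
  [  0.1120    0.1557    1.1387    0.1213    0.0607    0.1205]
  [  0.1669    0.1434    0.0977    1.0435    0.1071    0.1951]
  [  0.1533    0.0991    0.0822    0.0602    1.1356    0.1810]
  [  0.1389    0.1057    0.1073    0.1033    0.1498    1.1783]
Total output x = L · d:
  x_0 = 1.1742·42 + 0.1122·30 + 0.0664·20 + 0.0346·94 + 0.0545·37 + 0.1486·24 = 62.8436
  x_1 = 0.1815·42 + 1.1591·30 + 0.1709·20 + 0.0837·94 + 0.1268·37 + 0.2217·24 = 63.6971
  x_2 = 0.1120·42 + 0.1557·30 + 1.1387·20 + 0.1213·94 + 0.0607·37 + 0.1205·24 = 48.6894
  x_3 = 0.1669·42 + 0.1434·30 + 0.0977·20 + 1.0435·94 + 0.1071·37 + 0.1951·24 = 119.9981
  x_4 = 0.1533·42 + 0.0991·30 + 0.0822·20 + 0.0602·94 + 1.1356·37 + 0.1810·24 = 63.0805
  x_5 = 0.1389·42 + 0.1057·30 + 0.1073·20 + 0.1033·94 + 0.1498·37 + 1.1783·24 = 54.6813
Output multipliers (column sums of L):
  Electronics: 1.9268
  Finance: 1.7751
  Transport: 1.6632
  Energy: 1.4466
  Textiles: 1.6345
  Services: 2.0453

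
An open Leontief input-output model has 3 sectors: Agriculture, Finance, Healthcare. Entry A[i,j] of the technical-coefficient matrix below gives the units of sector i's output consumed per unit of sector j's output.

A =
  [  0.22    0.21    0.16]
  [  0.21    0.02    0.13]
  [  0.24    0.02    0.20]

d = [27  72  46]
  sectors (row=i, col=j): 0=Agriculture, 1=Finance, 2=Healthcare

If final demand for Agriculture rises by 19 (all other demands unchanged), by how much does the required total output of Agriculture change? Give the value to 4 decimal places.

28.0465

Form M = I − A:
  [  0.78   -0.21   -0.16]
  [ -0.21    0.98   -0.13]
  [ -0.24   -0.02    0.80]
Leontief inverse L = M⁻¹:
  [  1.4761    0.3234    0.3478]
  [  0.3763    1.1062    0.2550]
  [  0.4522    0.1247    1.3607]
Total output x = L · d:
  x_0 = 1.4761·27 + 0.3234·72 + 0.3478·46 = 79.1392
  x_1 = 0.3763·27 + 1.1062·72 + 0.2550·46 = 101.5415
  x_2 = 0.4522·27 + 0.1247·72 + 1.3607·46 = 83.7803
Δx_0 = L[0,0] · Δd_0 = 1.4761 · 19 = 28.0465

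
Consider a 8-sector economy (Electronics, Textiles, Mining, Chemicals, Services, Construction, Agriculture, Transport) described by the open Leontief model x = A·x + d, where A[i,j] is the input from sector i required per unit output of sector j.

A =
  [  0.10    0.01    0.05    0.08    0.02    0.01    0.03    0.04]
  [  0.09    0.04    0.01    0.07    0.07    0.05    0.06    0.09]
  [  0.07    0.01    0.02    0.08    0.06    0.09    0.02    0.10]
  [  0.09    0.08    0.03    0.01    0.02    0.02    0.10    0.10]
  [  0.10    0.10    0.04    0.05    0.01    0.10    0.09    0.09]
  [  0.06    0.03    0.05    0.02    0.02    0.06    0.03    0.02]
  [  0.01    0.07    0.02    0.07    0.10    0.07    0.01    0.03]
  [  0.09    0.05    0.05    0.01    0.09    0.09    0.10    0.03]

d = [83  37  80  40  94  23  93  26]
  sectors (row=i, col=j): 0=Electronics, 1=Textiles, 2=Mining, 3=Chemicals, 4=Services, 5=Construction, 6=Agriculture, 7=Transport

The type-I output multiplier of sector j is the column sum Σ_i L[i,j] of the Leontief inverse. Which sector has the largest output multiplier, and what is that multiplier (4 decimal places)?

Form M = I − A:
  [  0.90   -0.01   -0.05   -0.08   -0.02   -0.01   -0.03   -0.04]
  [ -0.09    0.96   -0.01   -0.07   -0.07   -0.05   -0.06   -0.09]
  [ -0.07   -0.01    0.98   -0.08   -0.06   -0.09   -0.02   -0.10]
  [ -0.09   -0.08   -0.03    0.99   -0.02   -0.02   -0.10   -0.10]
  [ -0.10   -0.10   -0.04   -0.05    0.99   -0.10   -0.09   -0.09]
  [ -0.06   -0.03   -0.05   -0.02   -0.02    0.94   -0.03   -0.02]
  [ -0.01   -0.07   -0.02   -0.07   -0.10   -0.07    0.99   -0.03]
  [ -0.09   -0.05   -0.05   -0.01   -0.09   -0.09   -0.10    0.97]
Leontief inverse L = M⁻¹:
  [  1.1474    0.0364    0.0714    0.1094    0.0464    0.0402    0.0626    0.0764]
  [  0.1562    1.0825    0.0411    0.1091    0.1099    0.0985    0.1091    0.1380]
  [  0.1324    0.0481    1.0506    0.1127    0.0946    0.1357    0.0667    0.1435]
  [  0.1486    0.1163    0.0571    1.0510    0.0645    0.0667    0.1412    0.1429]
  [  0.1744    0.1440    0.0749    0.0985    1.0609    0.1560    0.1412    0.1444]
  [  0.0975    0.0503    0.0677    0.0453    0.0423    1.0881    0.0537    0.0484]
  [  0.0650    0.1070    0.0437    0.1003    0.1288    0.1119    1.0522    0.0743]
  [  0.1548    0.0919    0.0812    0.0561    0.1312    0.1435    0.1429    1.0795]
Total output x = L · d:
  x_0 = 1.1474·83 + 0.0364·37 + 0.0714·80 + 0.1094·40 + 0.0464·94 + 0.0402·23 + 0.0626·93 + 0.0764·26 = 119.7679
  x_1 = 0.1562·83 + 1.0825·37 + 0.0411·80 + 0.1091·40 + 0.1099·94 + 0.0985·23 + 0.1091·93 + 0.1380·26 = 87.0053
  x_2 = 0.1324·83 + 0.0481·37 + 1.0506·80 + 0.1127·40 + 0.0946·94 + 0.1357·23 + 0.0667·93 + 0.1435·26 = 123.2743
  x_3 = 0.1486·83 + 0.1163·37 + 0.0571·80 + 1.0510·40 + 0.0645·94 + 0.0667·23 + 0.1412·93 + 0.1429·26 = 87.6925
  x_4 = 0.1744·83 + 0.1440·37 + 0.0749·80 + 0.0985·40 + 1.0609·94 + 0.1560·23 + 0.1412·93 + 0.1444·26 = 149.9334
  x_5 = 0.0975·83 + 0.0503·37 + 0.0677·80 + 0.0453·40 + 0.0423·94 + 1.0881·23 + 0.0537·93 + 0.0484·26 = 52.4381
  x_6 = 0.0650·83 + 0.1070·37 + 0.0437·80 + 0.1003·40 + 0.1288·94 + 0.1119·23 + 1.0522·93 + 0.0743·26 = 131.3286
  x_7 = 0.1548·83 + 0.0919·37 + 0.0812·80 + 0.0561·40 + 0.1312·94 + 0.1435·23 + 0.1429·93 + 1.0795·26 = 81.9756
Output multipliers (column sums of L):
  Electronics: 2.0763
  Textiles: 1.6766
  Mining: 1.4877
  Chemicals: 1.6824
  Services: 1.6786
  Construction: 1.8406
  Agriculture: 1.7696
  Transport: 1.8474

Electronics (2.0763)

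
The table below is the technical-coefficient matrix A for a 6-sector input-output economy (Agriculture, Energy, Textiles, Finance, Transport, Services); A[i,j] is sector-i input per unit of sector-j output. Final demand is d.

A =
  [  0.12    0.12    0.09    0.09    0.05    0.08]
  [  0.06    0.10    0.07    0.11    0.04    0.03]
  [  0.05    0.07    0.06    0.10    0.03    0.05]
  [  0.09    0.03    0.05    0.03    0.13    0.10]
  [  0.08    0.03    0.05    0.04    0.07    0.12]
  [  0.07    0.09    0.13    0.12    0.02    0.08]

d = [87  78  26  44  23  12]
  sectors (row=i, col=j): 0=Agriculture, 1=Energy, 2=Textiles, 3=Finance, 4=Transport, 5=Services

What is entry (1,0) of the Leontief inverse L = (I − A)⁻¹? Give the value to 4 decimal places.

L[1,0] = 0.1172

Form M = I − A:
  [  0.88   -0.12   -0.09   -0.09   -0.05   -0.08]
  [ -0.06    0.90   -0.07   -0.11   -0.04   -0.03]
  [ -0.05   -0.07    0.94   -0.10   -0.03   -0.05]
  [ -0.09   -0.03   -0.05    0.97   -0.13   -0.10]
  [ -0.08   -0.03   -0.05   -0.04    0.93   -0.12]
  [ -0.07   -0.09   -0.13   -0.12   -0.02    0.92]
Leontief inverse L = M⁻¹:
  [  1.1987    0.1973    0.1654    0.1739    0.1058    0.1524]
  [  0.1172    1.1531    0.1221    0.1681    0.0851    0.0838]
  [  0.1005    0.1168    1.1075    0.1518    0.0695    0.0983]
  [  0.1528    0.0876    0.1111    1.0938    0.1720    0.1635]
  [  0.1369    0.0845    0.1080    0.1009    1.1076    0.1760]
  [  0.1398    0.1576    0.1979    0.1960    0.0727    1.1458]
Total output x = L · d:
  x_0 = 1.1987·87 + 0.1973·78 + 0.1654·26 + 0.1739·44 + 0.1058·23 + 0.1524·12 = 135.8893
  x_1 = 0.1172·87 + 1.1531·78 + 0.1221·26 + 0.1681·44 + 0.0851·23 + 0.0838·12 = 113.6662
  x_2 = 0.1005·87 + 0.1168·78 + 1.1075·26 + 0.1518·44 + 0.0695·23 + 0.0983·12 = 56.1051
  x_3 = 0.1528·87 + 0.0876·78 + 0.1111·26 + 1.0938·44 + 0.1720·23 + 0.1635·12 = 77.0551
  x_4 = 0.1369·87 + 0.0845·78 + 0.1080·26 + 0.1009·44 + 1.1076·23 + 0.1760·12 = 53.3392
  x_5 = 0.1398·87 + 0.1576·78 + 0.1979·26 + 0.1960·44 + 0.0727·23 + 1.1458·12 = 53.6405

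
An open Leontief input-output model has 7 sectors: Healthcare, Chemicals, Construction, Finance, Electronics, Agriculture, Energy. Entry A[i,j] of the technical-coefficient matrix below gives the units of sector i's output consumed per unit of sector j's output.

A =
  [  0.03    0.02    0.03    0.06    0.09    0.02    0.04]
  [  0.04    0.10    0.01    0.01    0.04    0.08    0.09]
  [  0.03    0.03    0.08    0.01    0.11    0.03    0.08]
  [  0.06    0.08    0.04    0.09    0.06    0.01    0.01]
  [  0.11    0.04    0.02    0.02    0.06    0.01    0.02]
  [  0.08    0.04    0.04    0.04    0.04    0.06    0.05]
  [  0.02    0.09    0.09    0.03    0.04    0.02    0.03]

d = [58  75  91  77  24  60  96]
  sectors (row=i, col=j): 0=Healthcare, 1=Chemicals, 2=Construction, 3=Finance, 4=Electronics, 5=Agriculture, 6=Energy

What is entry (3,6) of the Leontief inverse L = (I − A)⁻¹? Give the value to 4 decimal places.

L[3,6] = 0.0336

Form M = I − A:
  [  0.97   -0.02   -0.03   -0.06   -0.09   -0.02   -0.04]
  [ -0.04    0.90   -0.01   -0.01   -0.04   -0.08   -0.09]
  [ -0.03   -0.03    0.92   -0.01   -0.11   -0.03   -0.08]
  [ -0.06   -0.08   -0.04    0.91   -0.06   -0.01   -0.01]
  [ -0.11   -0.04   -0.02   -0.02    0.94   -0.01   -0.02]
  [ -0.08   -0.04   -0.04   -0.04   -0.04    0.94   -0.05]
  [ -0.02   -0.09   -0.09   -0.03   -0.04   -0.02    0.97]
Leontief inverse L = M⁻¹:
  [  1.0559    0.0441    0.0476    0.0764    0.1171    0.0310    0.0564]
  [  0.0684    1.1356    0.0333    0.0273    0.0699    0.1027    0.1179]
  [  0.0607    0.0595    1.1061    0.0255    0.1458    0.0457    0.1049]
  [  0.0887    0.1114    0.0589    1.1110    0.0936    0.0268    0.0336]
  [  0.1317    0.0604    0.0348    0.0358    1.0879    0.0218    0.0378]
  [  0.1071    0.0683    0.0624    0.0599    0.0732    1.0769    0.0735]
  [  0.0441    0.1191    0.1112    0.0435    0.0717    0.0383    1.0569]
Total output x = L · d:
  x_0 = 1.0559·58 + 0.0441·75 + 0.0476·91 + 0.0764·77 + 0.1171·24 + 0.0310·60 + 0.0564·96 = 84.8527
  x_1 = 0.0684·58 + 1.1356·75 + 0.0333·91 + 0.0273·77 + 0.0699·24 + 0.1027·60 + 0.1179·96 = 113.4321
  x_2 = 0.0607·58 + 0.0595·75 + 1.1061·91 + 0.0255·77 + 0.1458·24 + 0.0457·60 + 0.1049·96 = 126.9102
  x_3 = 0.0887·58 + 0.1114·75 + 0.0589·91 + 1.1110·77 + 0.0936·24 + 0.0268·60 + 0.0336·96 = 111.4791
  x_4 = 0.1317·58 + 0.0604·75 + 0.0348·91 + 0.0358·77 + 1.0879·24 + 0.0218·60 + 0.0378·96 = 49.1473
  x_5 = 0.1071·58 + 0.0683·75 + 0.0624·91 + 0.0599·77 + 0.0732·24 + 1.0769·60 + 0.0735·96 = 95.0528
  x_6 = 0.0441·58 + 0.1191·75 + 0.1112·91 + 0.0435·77 + 0.0717·24 + 0.0383·60 + 1.0569·96 = 130.4528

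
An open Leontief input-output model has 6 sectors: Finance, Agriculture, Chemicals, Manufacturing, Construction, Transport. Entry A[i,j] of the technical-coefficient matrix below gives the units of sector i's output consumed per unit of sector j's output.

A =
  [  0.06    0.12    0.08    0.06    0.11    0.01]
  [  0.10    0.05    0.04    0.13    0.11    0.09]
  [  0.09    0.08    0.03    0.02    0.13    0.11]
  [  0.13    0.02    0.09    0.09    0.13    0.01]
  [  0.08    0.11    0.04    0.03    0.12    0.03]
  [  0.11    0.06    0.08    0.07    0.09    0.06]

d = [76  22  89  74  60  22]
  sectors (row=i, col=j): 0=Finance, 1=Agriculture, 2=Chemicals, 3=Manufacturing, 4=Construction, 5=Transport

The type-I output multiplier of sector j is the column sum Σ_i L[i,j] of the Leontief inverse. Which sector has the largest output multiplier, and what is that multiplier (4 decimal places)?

Construction (2.2795)

Form M = I − A:
  [  0.94   -0.12   -0.08   -0.06   -0.11   -0.01]
  [ -0.10    0.95   -0.04   -0.13   -0.11   -0.09]
  [ -0.09   -0.08    0.97   -0.02   -0.13   -0.11]
  [ -0.13   -0.02   -0.09    0.91   -0.13   -0.01]
  [ -0.08   -0.11   -0.04   -0.03    0.88   -0.03]
  [ -0.11   -0.06   -0.08   -0.07   -0.09    0.94]
Leontief inverse L = M⁻¹:
  [  1.1346    0.1833    0.1245    0.1145    0.2054    0.0520]
  [  0.1896    1.1228    0.0996    0.1924    0.2205    0.1303]
  [  0.1664    0.1491    1.0794    0.0750    0.2253    0.1504]
  [  0.2059    0.0915    0.1399    1.1398    0.2310    0.0468]
  [  0.1479    0.1713    0.0821    0.0810    1.2072    0.0670]
  [  0.1885    0.1290    0.1311    0.1247    0.1901    1.1009]
Total output x = L · d:
  x_0 = 1.1346·76 + 0.1833·22 + 0.1245·89 + 0.1145·74 + 0.2054·60 + 0.0520·22 = 123.2846
  x_1 = 0.1896·76 + 1.1228·22 + 0.0996·89 + 0.1924·74 + 0.2205·60 + 0.1303·22 = 78.3089
  x_2 = 0.1664·76 + 0.1491·22 + 1.0794·89 + 0.0750·74 + 0.2253·60 + 0.1504·22 = 134.3707
  x_3 = 0.2059·76 + 0.0915·22 + 0.1399·89 + 1.1398·74 + 0.2310·60 + 0.0468·22 = 129.3520
  x_4 = 0.1479·76 + 0.1713·22 + 0.0821·89 + 0.0810·74 + 1.2072·60 + 0.0670·22 = 102.2076
  x_5 = 0.1885·76 + 0.1290·22 + 0.1311·89 + 0.1247·74 + 0.1901·60 + 1.1009·22 = 73.6838
Output multipliers (column sums of L):
  Finance: 2.0329
  Agriculture: 1.8470
  Chemicals: 1.6566
  Manufacturing: 1.7274
  Construction: 2.2795
  Transport: 1.5473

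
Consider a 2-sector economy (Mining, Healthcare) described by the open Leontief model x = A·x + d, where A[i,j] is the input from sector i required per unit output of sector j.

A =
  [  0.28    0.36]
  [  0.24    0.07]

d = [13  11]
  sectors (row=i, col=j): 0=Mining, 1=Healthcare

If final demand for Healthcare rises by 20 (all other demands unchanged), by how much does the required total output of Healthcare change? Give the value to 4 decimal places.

Form M = I − A:
  [  0.72   -0.36]
  [ -0.24    0.93]
Leontief inverse L = M⁻¹:
  [  1.5947    0.6173]
  [  0.4115    1.2346]
Total output x = L · d:
  x_0 = 1.5947·13 + 0.6173·11 = 27.5206
  x_1 = 0.4115·13 + 1.2346·11 = 18.9300
Δx_1 = L[1,1] · Δd_1 = 1.2346 · 20 = 24.6914

24.6914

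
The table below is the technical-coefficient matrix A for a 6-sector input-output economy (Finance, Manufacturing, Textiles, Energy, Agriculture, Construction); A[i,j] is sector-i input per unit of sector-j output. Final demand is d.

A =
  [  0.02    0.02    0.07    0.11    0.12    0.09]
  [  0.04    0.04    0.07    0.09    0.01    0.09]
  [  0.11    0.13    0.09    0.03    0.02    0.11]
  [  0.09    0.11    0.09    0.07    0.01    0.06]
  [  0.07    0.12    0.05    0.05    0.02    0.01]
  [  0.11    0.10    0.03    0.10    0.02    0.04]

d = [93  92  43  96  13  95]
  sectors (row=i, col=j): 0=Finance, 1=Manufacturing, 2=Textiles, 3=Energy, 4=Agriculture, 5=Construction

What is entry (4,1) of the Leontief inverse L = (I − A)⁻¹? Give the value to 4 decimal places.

L[4,1] = 0.1599

Form M = I − A:
  [  0.98   -0.02   -0.07   -0.11   -0.12   -0.09]
  [ -0.04    0.96   -0.07   -0.09   -0.01   -0.09]
  [ -0.11   -0.13    0.91   -0.03   -0.02   -0.11]
  [ -0.09   -0.11   -0.09    0.93   -0.01   -0.06]
  [ -0.07   -0.12   -0.05   -0.05    0.98   -0.01]
  [ -0.11   -0.10   -0.03   -0.10   -0.02    0.96]
Leontief inverse L = M⁻¹:
  [  1.0771    0.0884    0.1177    0.1617    0.1396    0.1343]
  [  0.0860    1.0910    0.1098    0.1350    0.0280    0.1316]
  [  0.1682    0.1938    1.1447    0.0967    0.0504    0.1717]
  [  0.1418    0.1678    0.1411    1.1272    0.0358    0.1160]
  [  0.1049    0.1599    0.0882    0.0921    1.0387    0.0515]
  [  0.1546    0.1506    0.0772    0.1549    0.0459    1.0893]
Total output x = L · d:
  x_0 = 1.0771·93 + 0.0884·92 + 0.1177·43 + 0.1617·96 + 0.1396·13 + 0.1343·95 = 143.4616
  x_1 = 0.0860·93 + 1.0910·92 + 0.1098·43 + 0.1350·96 + 0.0280·13 + 0.1316·95 = 138.9171
  x_2 = 0.1682·93 + 0.1938·92 + 1.1447·43 + 0.0967·96 + 0.0504·13 + 0.1717·95 = 108.9425
  x_3 = 0.1418·93 + 0.1678·92 + 0.1411·43 + 1.1272·96 + 0.0358·13 + 0.1160·95 = 154.3901
  x_4 = 0.1049·93 + 0.1599·92 + 0.0882·43 + 0.0921·96 + 1.0387·13 + 0.0515·95 = 55.4940
  x_5 = 0.1546·93 + 0.1506·92 + 0.0772·43 + 0.1549·96 + 0.0459·13 + 1.0893·95 = 150.5101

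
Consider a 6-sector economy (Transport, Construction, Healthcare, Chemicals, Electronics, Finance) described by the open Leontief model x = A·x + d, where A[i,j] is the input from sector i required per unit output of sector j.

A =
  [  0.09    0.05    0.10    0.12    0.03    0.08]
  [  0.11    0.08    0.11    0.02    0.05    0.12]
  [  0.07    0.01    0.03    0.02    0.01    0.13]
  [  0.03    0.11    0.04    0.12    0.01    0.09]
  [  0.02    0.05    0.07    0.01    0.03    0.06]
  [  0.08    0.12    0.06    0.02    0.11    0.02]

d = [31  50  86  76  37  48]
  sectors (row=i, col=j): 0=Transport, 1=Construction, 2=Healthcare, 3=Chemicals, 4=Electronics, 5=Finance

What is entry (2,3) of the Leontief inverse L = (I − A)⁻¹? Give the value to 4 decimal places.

L[2,3] = 0.0433

Form M = I − A:
  [  0.91   -0.05   -0.10   -0.12   -0.03   -0.08]
  [ -0.11    0.92   -0.11   -0.02   -0.05   -0.12]
  [ -0.07   -0.01    0.97   -0.02   -0.01   -0.13]
  [ -0.03   -0.11   -0.04    0.88   -0.01   -0.09]
  [ -0.02   -0.05   -0.07   -0.01    0.97   -0.06]
  [ -0.08   -0.12   -0.06   -0.02   -0.11    0.98]
Leontief inverse L = M⁻¹:
  [  1.1428    0.1057    0.1500    0.1656    0.0605    0.1450]
  [  0.1700    1.1338    0.1662    0.0579    0.0870    0.1854]
  [  0.1034    0.0452    1.0610    0.0433    0.0352    0.1609]
  [  0.0785    0.1648    0.0865    1.1566    0.0404    0.1467]
  [  0.0485    0.0756    0.0959    0.0245    1.0480    0.0924]
  [  0.1275    0.1621    0.1101    0.0496    0.1362    1.0782]
Total output x = L · d:
  x_0 = 1.1428·31 + 0.1057·50 + 0.1500·86 + 0.1656·76 + 0.0605·37 + 0.1450·48 = 75.3983
  x_1 = 0.1700·31 + 1.1338·50 + 0.1662·86 + 0.0579·76 + 0.0870·37 + 0.1854·48 = 92.7807
  x_2 = 0.1034·31 + 0.0452·50 + 1.0610·86 + 0.0433·76 + 0.0352·37 + 0.1609·48 = 109.0247
  x_3 = 0.0785·31 + 0.1648·50 + 0.0865·86 + 1.1566·76 + 0.0404·37 + 0.1467·48 = 114.5485
  x_4 = 0.0485·31 + 0.0756·50 + 0.0959·86 + 0.0245·76 + 1.0480·37 + 0.0924·48 = 58.6076
  x_5 = 0.1275·31 + 0.1621·50 + 0.1101·86 + 0.0496·76 + 0.1362·37 + 1.0782·48 = 82.0866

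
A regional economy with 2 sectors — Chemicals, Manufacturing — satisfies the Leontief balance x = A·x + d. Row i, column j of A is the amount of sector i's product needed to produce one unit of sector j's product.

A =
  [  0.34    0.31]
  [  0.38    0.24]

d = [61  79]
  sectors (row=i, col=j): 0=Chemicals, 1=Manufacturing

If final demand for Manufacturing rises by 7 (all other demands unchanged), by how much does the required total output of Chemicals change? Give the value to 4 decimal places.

5.6540

Form M = I − A:
  [  0.66   -0.31]
  [ -0.38    0.76]
Leontief inverse L = M⁻¹:
  [  1.9802    0.8077]
  [  0.9901    1.7196]
Total output x = L · d:
  x_0 = 1.9802·61 + 0.8077·79 = 184.6014
  x_1 = 0.9901·61 + 1.7196·79 = 196.2480
Δx_0 = L[0,1] · Δd_1 = 0.8077 · 7 = 5.6540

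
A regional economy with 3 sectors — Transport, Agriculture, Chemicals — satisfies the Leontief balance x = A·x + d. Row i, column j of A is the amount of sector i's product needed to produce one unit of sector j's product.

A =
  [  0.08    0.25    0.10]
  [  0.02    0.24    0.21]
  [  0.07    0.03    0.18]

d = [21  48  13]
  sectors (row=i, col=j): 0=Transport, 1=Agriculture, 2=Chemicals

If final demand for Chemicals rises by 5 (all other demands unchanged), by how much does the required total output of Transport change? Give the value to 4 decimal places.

1.1589

Form M = I − A:
  [  0.92   -0.25   -0.10]
  [ -0.02    0.76   -0.21]
  [ -0.07   -0.03    0.82]
Leontief inverse L = M⁻¹:
  [  1.1127    0.3752    0.2318]
  [  0.0561    1.3481    0.3521]
  [  0.0970    0.0814    1.2522]
Total output x = L · d:
  x_0 = 1.1127·21 + 0.3752·48 + 0.2318·13 = 44.3898
  x_1 = 0.0561·21 + 1.3481·48 + 0.3521·13 = 70.4661
  x_2 = 0.0970·21 + 0.0814·48 + 1.2522·13 = 22.2211
Δx_0 = L[0,2] · Δd_2 = 0.2318 · 5 = 1.1589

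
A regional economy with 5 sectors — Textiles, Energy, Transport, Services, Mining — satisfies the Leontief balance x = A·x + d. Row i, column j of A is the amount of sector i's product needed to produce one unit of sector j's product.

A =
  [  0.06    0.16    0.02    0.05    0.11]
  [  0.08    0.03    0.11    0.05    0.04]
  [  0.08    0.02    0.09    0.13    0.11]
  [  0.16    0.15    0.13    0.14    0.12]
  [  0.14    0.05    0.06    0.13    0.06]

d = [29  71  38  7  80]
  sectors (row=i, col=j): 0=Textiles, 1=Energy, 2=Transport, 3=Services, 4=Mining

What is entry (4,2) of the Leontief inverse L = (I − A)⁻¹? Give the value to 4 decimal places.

L[4,2] = 0.1262

Form M = I − A:
  [  0.94   -0.16   -0.02   -0.05   -0.11]
  [ -0.08    0.97   -0.11   -0.05   -0.04]
  [ -0.08   -0.02    0.91   -0.13   -0.11]
  [ -0.16   -0.15   -0.13    0.86   -0.12]
  [ -0.14   -0.05   -0.06   -0.13    0.94]
Leontief inverse L = M⁻¹:
  [  1.1331    0.2149    0.0783    0.1152    0.1656]
  [  0.1374    1.0784    0.1550    0.1083    0.0939]
  [  0.1719    0.0958    1.1579    0.2190    0.1876]
  [  0.2925    0.2609    0.2342    1.2658    0.2343]
  [  0.2275    0.1316    0.1262    0.2120    1.1379]
Total output x = L · d:
  x_0 = 1.1331·29 + 0.2149·71 + 0.0783·38 + 0.1152·7 + 0.1656·80 = 65.1424
  x_1 = 0.1374·29 + 1.0784·71 + 0.1550·38 + 0.1083·7 + 0.0939·80 = 94.7147
  x_2 = 0.1719·29 + 0.0958·71 + 1.1579·38 + 0.2190·7 + 0.1876·80 = 72.3294
  x_3 = 0.2925·29 + 0.2609·71 + 0.2342·38 + 1.2658·7 + 0.2343·80 = 63.5145
  x_4 = 0.2275·29 + 0.1316·71 + 0.1262·38 + 0.2120·7 + 1.1379·80 = 113.2471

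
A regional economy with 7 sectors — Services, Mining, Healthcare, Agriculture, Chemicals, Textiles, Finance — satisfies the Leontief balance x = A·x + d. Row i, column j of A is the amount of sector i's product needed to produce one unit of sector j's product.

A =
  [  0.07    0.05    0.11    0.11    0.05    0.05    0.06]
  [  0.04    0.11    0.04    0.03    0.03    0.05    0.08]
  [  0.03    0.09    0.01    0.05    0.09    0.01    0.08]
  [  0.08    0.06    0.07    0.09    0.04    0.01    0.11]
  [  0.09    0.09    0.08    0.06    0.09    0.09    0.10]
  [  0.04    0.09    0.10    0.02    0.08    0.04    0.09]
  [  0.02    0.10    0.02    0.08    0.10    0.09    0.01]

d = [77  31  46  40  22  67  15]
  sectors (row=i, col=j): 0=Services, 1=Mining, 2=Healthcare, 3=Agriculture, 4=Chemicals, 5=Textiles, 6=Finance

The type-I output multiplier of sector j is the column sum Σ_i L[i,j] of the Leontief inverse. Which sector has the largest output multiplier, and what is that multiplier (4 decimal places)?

Form M = I − A:
  [  0.93   -0.05   -0.11   -0.11   -0.05   -0.05   -0.06]
  [ -0.04    0.89   -0.04   -0.03   -0.03   -0.05   -0.08]
  [ -0.03   -0.09    0.99   -0.05   -0.09   -0.01   -0.08]
  [ -0.08   -0.06   -0.07    0.91   -0.04   -0.01   -0.11]
  [ -0.09   -0.09   -0.08   -0.06    0.91   -0.09   -0.10]
  [ -0.04   -0.09   -0.10   -0.02   -0.08    0.96   -0.09]
  [ -0.02   -0.10   -0.02   -0.08   -0.10   -0.09    0.99]
Leontief inverse L = M⁻¹:
  [  1.1179    0.1255    0.1620    0.1688    0.1112    0.0907    0.1292]
  [  0.0725    1.1708    0.0776    0.0697    0.0749    0.0854    0.1284]
  [  0.0660    0.1488    1.0482    0.0917    0.1346    0.0478    0.1289]
  [  0.1231    0.1299    0.1164    1.1468    0.0961    0.0512    0.1691]
  [  0.1466    0.1846    0.1454    0.1278    1.1658    0.1463    0.1808]
  [  0.0810    0.1643    0.1443    0.0693    0.1390    1.0838    0.1501]
  [  0.0634    0.1679    0.0695    0.1242    0.1507    0.1289    1.0739]
Total output x = L · d:
  x_0 = 1.1179·77 + 0.1255·31 + 0.1620·46 + 0.1688·40 + 0.1112·22 + 0.0907·67 + 0.1292·15 = 114.6342
  x_1 = 0.0725·77 + 1.1708·31 + 0.0776·46 + 0.0697·40 + 0.0749·22 + 0.0854·67 + 0.1284·15 = 57.5316
  x_2 = 0.0660·77 + 0.1488·31 + 1.0482·46 + 0.0917·40 + 0.1346·22 + 0.0478·67 + 0.1289·15 = 69.6728
  x_3 = 0.1231·77 + 0.1299·31 + 0.1164·46 + 1.1468·40 + 0.0961·22 + 0.0512·67 + 0.1691·15 = 72.8118
  x_4 = 0.1466·77 + 0.1846·31 + 0.1454·46 + 0.1278·40 + 1.1658·22 + 0.1463·67 + 0.1808·15 = 66.9749
  x_5 = 0.0810·77 + 0.1643·31 + 0.1443·46 + 0.0693·40 + 0.1390·22 + 1.0838·67 + 0.1501·15 = 98.6584
  x_6 = 0.0634·77 + 0.1679·31 + 0.0695·46 + 0.1242·40 + 0.1507·22 + 0.1289·67 + 1.0739·15 = 46.3040
Output multipliers (column sums of L):
  Services: 1.6704
  Mining: 2.0918
  Healthcare: 1.7633
  Agriculture: 1.7984
  Chemicals: 1.8722
  Textiles: 1.6340
  Finance: 1.9603

Mining (2.0918)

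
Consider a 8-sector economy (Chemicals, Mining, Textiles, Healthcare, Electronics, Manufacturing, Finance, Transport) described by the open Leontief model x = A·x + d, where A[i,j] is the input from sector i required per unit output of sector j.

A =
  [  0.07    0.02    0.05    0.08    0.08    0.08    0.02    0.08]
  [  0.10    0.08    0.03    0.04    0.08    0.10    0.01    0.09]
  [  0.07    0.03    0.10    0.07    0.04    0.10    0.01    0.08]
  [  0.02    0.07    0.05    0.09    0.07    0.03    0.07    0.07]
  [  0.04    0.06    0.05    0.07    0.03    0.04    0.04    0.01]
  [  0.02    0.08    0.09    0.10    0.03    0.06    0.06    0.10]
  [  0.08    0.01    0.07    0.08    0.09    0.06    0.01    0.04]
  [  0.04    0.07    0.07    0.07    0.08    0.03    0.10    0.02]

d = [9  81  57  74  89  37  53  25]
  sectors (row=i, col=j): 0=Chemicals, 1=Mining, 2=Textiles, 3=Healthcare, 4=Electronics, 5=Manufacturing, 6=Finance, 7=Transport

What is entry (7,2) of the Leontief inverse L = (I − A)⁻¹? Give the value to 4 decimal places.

Form M = I − A:
  [  0.93   -0.02   -0.05   -0.08   -0.08   -0.08   -0.02   -0.08]
  [ -0.10    0.92   -0.03   -0.04   -0.08   -0.10   -0.01   -0.09]
  [ -0.07   -0.03    0.90   -0.07   -0.04   -0.10   -0.01   -0.08]
  [ -0.02   -0.07   -0.05    0.91   -0.07   -0.03   -0.07   -0.07]
  [ -0.04   -0.06   -0.05   -0.07    0.97   -0.04   -0.04   -0.01]
  [ -0.02   -0.08   -0.09   -0.10   -0.03    0.94   -0.06   -0.10]
  [ -0.08   -0.01   -0.07   -0.08   -0.09   -0.06    0.99   -0.04]
  [ -0.04   -0.07   -0.07   -0.07   -0.08   -0.03   -0.10    0.98]
Leontief inverse L = M⁻¹:
  [  1.1139    0.0703    0.1085    0.1500    0.1339    0.1326    0.0619    0.1344]
  [  0.1527    1.1377    0.0930    0.1158    0.1413    0.1620    0.0547    0.1530]
  [  0.1180    0.0831    1.1649    0.1442    0.0966    0.1594    0.0531    0.1421]
  [  0.0672    0.1186    0.1049    1.1556    0.1256    0.0825    0.1077    0.1216]
  [  0.0753    0.0952    0.0907    0.1188    1.0702    0.0814    0.0653    0.0527]
  [  0.0748    0.1377    0.1572    0.1774    0.0949    1.1232    0.1055    0.1641]
  [  0.1204    0.0543    0.1234    0.1440    0.1378    0.1093    1.0458    0.0904]
  [  0.0903    0.1161    0.1266    0.1371    0.1358    0.0864    0.1332    1.0742]
Total output x = L · d:
  x_0 = 1.1139·9 + 0.0703·81 + 0.1085·57 + 0.1500·74 + 0.1339·89 + 0.1326·37 + 0.0619·53 + 0.1344·25 = 56.4741
  x_1 = 0.1527·9 + 1.1377·81 + 0.0930·57 + 0.1158·74 + 0.1413·89 + 0.1620·37 + 0.0547·53 + 0.1530·25 = 132.6964
  x_2 = 0.1180·9 + 0.0831·81 + 1.1649·57 + 0.1442·74 + 0.0966·89 + 0.1594·37 + 0.0531·53 + 0.1421·25 = 105.7252
  x_3 = 0.0672·9 + 0.1186·81 + 0.1049·57 + 1.1556·74 + 0.1256·89 + 0.0825·37 + 0.1077·53 + 0.1216·25 = 124.6880
  x_4 = 0.0753·9 + 0.0952·81 + 0.0907·57 + 0.1188·74 + 1.0702·89 + 0.0814·37 + 0.0653·53 + 0.0527·25 = 125.3960
  x_5 = 0.0748·9 + 0.1377·81 + 0.1572·57 + 0.1774·74 + 0.0949·89 + 1.1232·37 + 0.1055·53 + 0.1641·25 = 93.6148
  x_6 = 0.1204·9 + 0.0543·81 + 0.1234·57 + 0.1440·74 + 0.1378·89 + 0.1093·37 + 1.0458·53 + 0.0904·25 = 97.1656
  x_7 = 0.0903·9 + 0.1161·81 + 0.1266·57 + 0.1371·74 + 0.1358·89 + 0.0864·37 + 0.1332·53 + 1.0742·25 = 76.7687

L[7,2] = 0.1266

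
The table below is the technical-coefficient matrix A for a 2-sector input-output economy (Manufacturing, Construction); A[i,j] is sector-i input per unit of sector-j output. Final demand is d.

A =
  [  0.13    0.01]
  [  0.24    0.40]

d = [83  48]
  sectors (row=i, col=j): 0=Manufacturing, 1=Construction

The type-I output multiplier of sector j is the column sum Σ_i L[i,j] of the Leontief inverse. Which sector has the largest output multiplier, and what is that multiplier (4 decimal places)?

Construction (1.6936)

Form M = I − A:
  [  0.87   -0.01]
  [ -0.24    0.60]
Leontief inverse L = M⁻¹:
  [  1.1547    0.0192]
  [  0.4619    1.6744]
Total output x = L · d:
  x_0 = 1.1547·83 + 0.0192·48 = 96.7667
  x_1 = 0.4619·83 + 1.6744·48 = 118.7067
Output multipliers (column sums of L):
  Manufacturing: 1.6166
  Construction: 1.6936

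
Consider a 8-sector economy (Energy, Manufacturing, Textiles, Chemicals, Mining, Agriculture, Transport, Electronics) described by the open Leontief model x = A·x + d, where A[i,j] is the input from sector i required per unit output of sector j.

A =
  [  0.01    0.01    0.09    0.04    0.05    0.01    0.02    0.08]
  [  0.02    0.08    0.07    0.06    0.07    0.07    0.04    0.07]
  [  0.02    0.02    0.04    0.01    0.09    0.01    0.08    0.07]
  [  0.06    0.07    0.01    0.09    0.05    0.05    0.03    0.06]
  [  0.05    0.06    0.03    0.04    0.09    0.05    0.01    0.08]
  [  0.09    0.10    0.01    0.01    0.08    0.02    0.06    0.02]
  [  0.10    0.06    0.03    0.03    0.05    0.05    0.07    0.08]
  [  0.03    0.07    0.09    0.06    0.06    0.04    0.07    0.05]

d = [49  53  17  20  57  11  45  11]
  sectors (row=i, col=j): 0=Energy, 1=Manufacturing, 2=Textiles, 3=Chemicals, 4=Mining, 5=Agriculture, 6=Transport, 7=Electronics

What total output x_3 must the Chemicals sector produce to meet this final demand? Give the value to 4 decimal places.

44.2293

Form M = I − A:
  [  0.99   -0.01   -0.09   -0.04   -0.05   -0.01   -0.02   -0.08]
  [ -0.02    0.92   -0.07   -0.06   -0.07   -0.07   -0.04   -0.07]
  [ -0.02   -0.02    0.96   -0.01   -0.09   -0.01   -0.08   -0.07]
  [ -0.06   -0.07   -0.01    0.91   -0.05   -0.05   -0.03   -0.06]
  [ -0.05   -0.06   -0.03   -0.04    0.91   -0.05   -0.01   -0.08]
  [ -0.09   -0.10   -0.01   -0.01   -0.08    0.98   -0.06   -0.02]
  [ -0.10   -0.06   -0.03   -0.03   -0.05   -0.05    0.93   -0.08]
  [ -0.03   -0.07   -0.09   -0.06   -0.06   -0.04   -0.07    0.95]
Leontief inverse L = M⁻¹:
  [  1.0323    0.0391    0.1155    0.0625    0.0873    0.0292    0.0473    0.1142]
  [  0.0584    1.1312    0.1079    0.0957    0.1276    0.1029    0.0795    0.1219]
  [  0.0487    0.0540    1.0686    0.0344    0.1305    0.0337    0.1082    0.1098]
  [  0.0929    0.1146    0.0445    1.1252    0.0974    0.0794    0.0612    0.1056]
  [  0.0802    0.1026    0.0651    0.0715    1.1388    0.0777    0.0407    0.1246]
  [  0.1184    0.1380    0.0453    0.0390    0.1250    1.0475    0.0875    0.0659]
  [  0.1358    0.1056    0.0721    0.0643    0.1029    0.0801    1.1072    0.1322]
  [  0.0674    0.1170    0.1270    0.0942    0.1154    0.0716    0.1093    1.1027]
Total output x = L · d:
  x_0 = 1.0323·49 + 0.0391·53 + 0.1155·17 + 0.0625·20 + 0.0873·57 + 0.0292·11 + 0.0473·45 + 0.1142·11 = 64.5490
  x_1 = 0.0584·49 + 1.1312·53 + 0.1079·17 + 0.0957·20 + 0.1276·57 + 0.1029·11 + 0.0795·45 + 0.1219·11 = 79.8832
  x_2 = 0.0487·49 + 0.0540·53 + 1.0686·17 + 0.0344·20 + 0.1305·57 + 0.0337·11 + 0.1082·45 + 0.1098·11 = 37.9895
  x_3 = 0.0929·49 + 0.1146·53 + 0.0445·17 + 1.1252·20 + 0.0974·57 + 0.0794·11 + 0.0612·45 + 0.1056·11 = 44.2293
  x_4 = 0.0802·49 + 0.1026·53 + 0.0651·17 + 0.0715·20 + 1.1388·57 + 0.0777·11 + 0.0407·45 + 0.1246·11 = 80.8717
  x_5 = 0.1184·49 + 0.1380·53 + 0.0453·17 + 0.0390·20 + 0.1250·57 + 1.0475·11 + 0.0875·45 + 0.0659·11 = 37.9758
  x_6 = 0.1358·49 + 0.1056·53 + 0.0721·17 + 0.0643·20 + 0.1029·57 + 0.0801·11 + 1.1072·45 + 0.1322·11 = 72.7894
  x_7 = 0.0674·49 + 0.1170·53 + 0.1270·17 + 0.0942·20 + 0.1154·57 + 0.0716·11 + 0.1093·45 + 1.1027·11 = 37.9660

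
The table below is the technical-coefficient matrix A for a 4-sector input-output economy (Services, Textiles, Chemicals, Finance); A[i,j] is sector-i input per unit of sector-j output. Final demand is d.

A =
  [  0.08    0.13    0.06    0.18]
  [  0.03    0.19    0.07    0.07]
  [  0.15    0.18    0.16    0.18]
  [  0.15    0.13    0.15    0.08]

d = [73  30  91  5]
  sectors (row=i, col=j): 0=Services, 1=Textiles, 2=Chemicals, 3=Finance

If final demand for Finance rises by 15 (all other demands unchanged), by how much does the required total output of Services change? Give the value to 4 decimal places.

Form M = I − A:
  [  0.92   -0.13   -0.06   -0.18]
  [ -0.03    0.81   -0.07   -0.07]
  [ -0.15   -0.18    0.84   -0.18]
  [ -0.15   -0.13   -0.15    0.92]
Leontief inverse L = M⁻¹:
  [  1.1664    0.2665    0.1553    0.2789]
  [  0.0889    1.3032    0.1407    0.1441]
  [  0.2806    0.3892    1.3036    0.3396]
  [  0.2485    0.2911    0.2577    1.2081]
Total output x = L · d:
  x_0 = 1.1664·73 + 0.2665·30 + 0.1553·91 + 0.2789·5 = 108.6736
  x_1 = 0.0889·73 + 1.3032·30 + 0.1407·91 + 0.1441·5 = 59.1109
  x_2 = 0.2806·73 + 0.3892·30 + 1.3036·91 + 0.3396·5 = 152.4847
  x_3 = 0.2485·73 + 0.2911·30 + 0.2577·91 + 1.2081·5 = 56.3676
Δx_0 = L[0,3] · Δd_3 = 0.2789 · 15 = 4.1832

4.1832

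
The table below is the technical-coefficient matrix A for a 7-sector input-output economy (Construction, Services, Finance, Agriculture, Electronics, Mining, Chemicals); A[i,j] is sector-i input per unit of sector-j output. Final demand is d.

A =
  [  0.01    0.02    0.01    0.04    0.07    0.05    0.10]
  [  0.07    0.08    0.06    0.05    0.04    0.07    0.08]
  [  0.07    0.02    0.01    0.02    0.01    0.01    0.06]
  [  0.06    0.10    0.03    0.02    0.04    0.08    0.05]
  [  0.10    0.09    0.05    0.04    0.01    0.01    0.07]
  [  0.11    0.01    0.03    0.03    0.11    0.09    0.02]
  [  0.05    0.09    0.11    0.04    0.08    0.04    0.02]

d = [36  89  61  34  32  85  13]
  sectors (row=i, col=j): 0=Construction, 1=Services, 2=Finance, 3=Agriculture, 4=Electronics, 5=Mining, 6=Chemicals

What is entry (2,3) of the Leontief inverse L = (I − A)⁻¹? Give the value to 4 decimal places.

Form M = I − A:
  [  0.99   -0.02   -0.01   -0.04   -0.07   -0.05   -0.10]
  [ -0.07    0.92   -0.06   -0.05   -0.04   -0.07   -0.08]
  [ -0.07   -0.02    0.99   -0.02   -0.01   -0.01   -0.06]
  [ -0.06   -0.10   -0.03    0.98   -0.04   -0.08   -0.05]
  [ -0.10   -0.09   -0.05   -0.04    0.99   -0.01   -0.07]
  [ -0.11   -0.01   -0.03   -0.03   -0.11    0.91   -0.02]
  [ -0.05   -0.09   -0.11   -0.04   -0.08   -0.04    0.98]
Leontief inverse L = M⁻¹:
  [  1.0440    0.0521    0.0364    0.0573    0.0968    0.0733    0.1244]
  [  0.1162    1.1203    0.0920    0.0752    0.0790    0.1064    0.1206]
  [  0.0868    0.0384    1.0252    0.0316    0.0285    0.0256    0.0789]
  [  0.1011    0.1337    0.0574    1.0425    0.0747    0.1127    0.0856]
  [  0.1327    0.1239    0.0763    0.0613    1.0407    0.0392    0.1066]
  [  0.1518    0.0421    0.0533    0.0520    0.1442    1.1198    0.0580]
  [  0.0948    0.1271    0.1361    0.0631    0.1093    0.0699    1.0612]
Total output x = L · d:
  x_0 = 1.0440·36 + 0.0521·89 + 0.0364·61 + 0.0573·34 + 0.0968·32 + 0.0733·85 + 0.1244·13 = 57.3415
  x_1 = 0.1162·36 + 1.1203·89 + 0.0920·61 + 0.0752·34 + 0.0790·32 + 0.1064·85 + 0.1206·13 = 125.1932
  x_2 = 0.0868·36 + 0.0384·89 + 1.0252·61 + 0.0316·34 + 0.0285·32 + 0.0256·85 + 0.0789·13 = 74.2697
  x_3 = 0.1011·36 + 0.1337·89 + 0.0574·61 + 1.0425·34 + 0.0747·32 + 0.1127·85 + 0.0856·13 = 67.5640
  x_4 = 0.1327·36 + 0.1239·89 + 0.0763·61 + 0.0613·34 + 1.0407·32 + 0.0392·85 + 0.1066·13 = 60.5597
  x_5 = 0.1518·36 + 0.0421·89 + 0.0533·61 + 0.0520·34 + 0.1442·32 + 1.1198·85 + 0.0580·13 = 114.7739
  x_6 = 0.0948·36 + 0.1271·89 + 0.1361·61 + 0.0631·34 + 0.1093·32 + 0.0699·85 + 1.0612·13 = 48.4106

L[2,3] = 0.0316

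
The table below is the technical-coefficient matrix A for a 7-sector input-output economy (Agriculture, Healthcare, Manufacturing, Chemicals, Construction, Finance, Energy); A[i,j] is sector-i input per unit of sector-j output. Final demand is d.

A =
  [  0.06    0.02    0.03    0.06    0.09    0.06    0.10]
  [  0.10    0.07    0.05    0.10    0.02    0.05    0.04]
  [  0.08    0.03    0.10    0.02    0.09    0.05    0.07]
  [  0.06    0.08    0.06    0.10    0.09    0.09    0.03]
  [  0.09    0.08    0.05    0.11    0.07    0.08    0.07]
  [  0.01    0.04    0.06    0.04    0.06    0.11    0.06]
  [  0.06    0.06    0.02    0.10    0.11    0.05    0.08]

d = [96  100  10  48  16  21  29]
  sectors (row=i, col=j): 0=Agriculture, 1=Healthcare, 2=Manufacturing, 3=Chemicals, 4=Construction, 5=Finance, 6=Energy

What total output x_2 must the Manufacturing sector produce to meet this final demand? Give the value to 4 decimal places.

43.7926

Form M = I − A:
  [  0.94   -0.02   -0.03   -0.06   -0.09   -0.06   -0.10]
  [ -0.10    0.93   -0.05   -0.10   -0.02   -0.05   -0.04]
  [ -0.08   -0.03    0.90   -0.02   -0.09   -0.05   -0.07]
  [ -0.06   -0.08   -0.06    0.90   -0.09   -0.09   -0.03]
  [ -0.09   -0.08   -0.05   -0.11    0.93   -0.08   -0.07]
  [ -0.01   -0.04   -0.06   -0.04   -0.06    0.89   -0.06]
  [ -0.06   -0.06   -0.02   -0.10   -0.11   -0.05    0.92]
Leontief inverse L = M⁻¹:
  [  1.1100    0.0647    0.0685    0.1235    0.1529    0.1171    0.1520]
  [  0.1509    1.1125    0.0911    0.1602    0.0803    0.1063    0.0900]
  [  0.1342    0.0727    1.1435    0.0801    0.1547    0.1065    0.1261]
  [  0.1211    0.1334    0.1111    1.1729    0.1596    0.1598    0.0882]
  [  0.1555    0.1369    0.1024    0.1898    1.1473    0.1538    0.1342]
  [  0.0523    0.0785    0.0982    0.0913    0.1124    1.1622    0.1039]
  [  0.1197    0.1135    0.0649    0.1754    0.1792    0.1158    1.1368]
Total output x = L · d:
  x_0 = 1.1100·96 + 0.0647·100 + 0.0685·10 + 0.1235·48 + 0.1529·16 + 0.1171·21 + 0.1520·29 = 128.9570
  x_1 = 0.1509·96 + 1.1125·100 + 0.0911·10 + 0.1602·48 + 0.0803·16 + 0.1063·21 + 0.0900·29 = 140.4668
  x_2 = 0.1342·96 + 0.0727·100 + 1.1435·10 + 0.0801·48 + 0.1547·16 + 0.1065·21 + 0.1261·29 = 43.7926
  x_3 = 0.1211·96 + 0.1334·100 + 0.1111·10 + 1.1729·48 + 0.1596·16 + 0.1598·21 + 0.0882·29 = 90.8437
  x_4 = 0.1555·96 + 0.1369·100 + 0.1024·10 + 0.1898·48 + 1.1473·16 + 0.1538·21 + 0.1342·29 = 64.2308
  x_5 = 0.0523·96 + 0.0785·100 + 0.0982·10 + 0.0913·48 + 0.1124·16 + 1.1622·21 + 0.1039·29 = 47.4540
  x_6 = 0.1197·96 + 0.1135·100 + 0.0649·10 + 0.1754·48 + 0.1792·16 + 0.1158·21 + 1.1368·29 = 70.1780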